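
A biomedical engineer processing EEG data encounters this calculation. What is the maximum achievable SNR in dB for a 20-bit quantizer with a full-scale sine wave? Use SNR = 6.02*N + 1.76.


Theoretical SNR for a full-scale sinusoid:
SNR = 6.02 * N + 1.76
    = 6.02 * 20 + 1.76
    = 120.4 + 1.76
    = 122.16 dB

122.16 dB


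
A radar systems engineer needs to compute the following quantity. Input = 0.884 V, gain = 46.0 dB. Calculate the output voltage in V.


Output voltage from dB gain:
V_out = V_in * 10^(gain_dB / 20)
      = 0.884 * 10^(46.0 / 20)
      = 0.884 * 199.526231
      = 176.3812 V

176.3812 V


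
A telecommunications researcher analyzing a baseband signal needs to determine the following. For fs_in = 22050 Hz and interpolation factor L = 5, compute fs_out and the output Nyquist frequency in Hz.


Step 1 — output sample rate after interpolation by L:
fs_out = L * fs_in = 5 * 22050 = 110250 Hz

Step 2 — Nyquist frequency of the output stream:
f_Nyq = fs_out / 2 = 110250 / 2 = 55125.0 Hz

fs_out = 110250 Hz; f_Nyquist = 55125.0 Hz


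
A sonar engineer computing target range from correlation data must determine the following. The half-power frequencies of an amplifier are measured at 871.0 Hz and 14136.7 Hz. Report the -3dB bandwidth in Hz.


Bandwidth is the difference of -3dB frequencies:
BW = f_high - f_low
   = 14136.7 - 871.0
   = 13265.7 Hz

13265.7 Hz


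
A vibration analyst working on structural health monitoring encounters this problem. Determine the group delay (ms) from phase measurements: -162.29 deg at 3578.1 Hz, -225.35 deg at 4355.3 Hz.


Group delay from phase difference:
tau = -d(phi)/d(omega)
d(phi) = -63.06 deg = -1.100605 rad
d(omega) = 2*pi*(4355.3 - 3578.1) = 4883.2916 rad/s
tau = -(-1.100605) / 4883.2916
    = 0.2254 ms

0.2254 ms


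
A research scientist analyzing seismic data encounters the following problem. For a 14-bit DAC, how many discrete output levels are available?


Number of quantization levels = 2^N
= 2^14
= 16384

16384


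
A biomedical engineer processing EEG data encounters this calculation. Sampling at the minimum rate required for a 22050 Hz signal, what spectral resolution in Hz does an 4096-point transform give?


Step 1 — Nyquist sampling rate:
fs = 2 * fmax = 2 * 22050 = 44100 Hz

Step 2 — DFT bin spacing:
df = fs / N = 44100 / 4096 = 10.7666 Hz

10.7666 Hz


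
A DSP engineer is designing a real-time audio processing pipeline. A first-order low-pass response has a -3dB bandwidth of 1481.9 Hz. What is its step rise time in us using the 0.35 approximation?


Rise time from bandwidth relationship:
tr = 0.35 / BW
   = 0.35 / 1481.9
   = 0.0002361832782 s
   = 236.1833 us

236.1833 us


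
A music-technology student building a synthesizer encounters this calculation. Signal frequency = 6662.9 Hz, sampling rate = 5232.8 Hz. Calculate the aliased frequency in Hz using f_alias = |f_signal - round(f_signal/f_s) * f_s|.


Compute the nearest integer multiple of fs to the signal:
n = round(6662.9 / 5232.8) = 1
f_alias = |6662.9 - 1 * 5232.8|
        = |6662.9 - 5232.8|
        = 1430.1 Hz

1430.1


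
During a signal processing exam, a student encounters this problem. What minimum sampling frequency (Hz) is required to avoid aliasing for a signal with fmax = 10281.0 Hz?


The Nyquist rate is twice the maximum frequency component.
fs_min = 2 * fmax
      = 2 * 10281.0
      = 20562.0 Hz

20562.0


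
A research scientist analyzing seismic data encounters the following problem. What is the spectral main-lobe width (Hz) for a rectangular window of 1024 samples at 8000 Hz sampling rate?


Main lobe width for a rectangular window:
Width = 2 * fs / N
      = 2 * 8000 / 1024
      = 16000 / 1024
      = 15.625 Hz

15.625 Hz


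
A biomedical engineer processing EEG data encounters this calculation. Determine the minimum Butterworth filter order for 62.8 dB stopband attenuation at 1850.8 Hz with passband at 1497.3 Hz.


Butterworth filter order formula:
n = log10(10^(A/10) - 1) / (2 * log10(f_stop/f_pass))
10^(62.8/10) - 1 = 1905459.718
f_stop/f_pass = 1850.8 / 1497.3 = 1.2361
n = 34.1116 -> ceil = 35

35


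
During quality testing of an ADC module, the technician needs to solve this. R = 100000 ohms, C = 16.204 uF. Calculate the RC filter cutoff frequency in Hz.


Cutoff frequency of a first-order RC filter:
fc = 1 / (2 * pi * R * C)
C = 16.204 uF = 1.6204e-05 F
fc = 1 / (2 * pi * 100000 * 1.6204e-05)
   = 1 / 10.181273471754
   = 0.09822 Hz

0.09822 Hz


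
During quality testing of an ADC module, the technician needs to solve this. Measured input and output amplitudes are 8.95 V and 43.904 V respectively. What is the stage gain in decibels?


Voltage gain in dB:
G = 20 * log10(Vout / Vin)
  = 20 * log10(43.904 / 8.95)
  = 20 * log10(4.905475)
  = 20 * 0.690681
  = 13.81 dB

13.81 dB


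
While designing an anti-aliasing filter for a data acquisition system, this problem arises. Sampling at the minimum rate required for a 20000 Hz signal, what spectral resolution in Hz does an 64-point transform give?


Step 1 — Nyquist sampling rate:
fs = 2 * fmax = 2 * 20000 = 40000 Hz

Step 2 — DFT bin spacing:
df = fs / N = 40000 / 64 = 625.0 Hz

625.0 Hz


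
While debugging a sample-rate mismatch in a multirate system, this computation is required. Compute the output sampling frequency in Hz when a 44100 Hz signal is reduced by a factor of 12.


Decimation reduces the sample rate:
fs_out = fs_in / M
       = 44100 / 12
       = 3675.0 Hz

3675.0 Hz


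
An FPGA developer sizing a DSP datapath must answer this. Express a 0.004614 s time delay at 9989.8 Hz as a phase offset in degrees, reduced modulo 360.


Phase shift from frequency and time delay:
phi = 360 * f * t_delay
    = 360 * 9989.8 * 0.004614
    = 16593.46 degrees
    mod 360 = 33.46 degrees

33.46 degrees


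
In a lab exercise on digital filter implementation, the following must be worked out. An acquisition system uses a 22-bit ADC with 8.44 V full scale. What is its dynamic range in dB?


Dynamic range from full-scale to LSB:
V_min = V_max / 2^bits = 8.44 / 2^22
DR = 20 * log10(V_max / V_min)
   = 20 * log10(2^22)
   = 20 * 22 * log10(2)
   = 132.45 dB

132.45 dB


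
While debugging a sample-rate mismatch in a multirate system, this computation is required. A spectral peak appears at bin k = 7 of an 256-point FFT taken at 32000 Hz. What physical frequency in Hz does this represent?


Frequency of DFT bin k:
f_k = k * fs / N
    = 7 * 32000 / 256
    = 224000 / 256
    = 875.0 Hz

875.0 Hz


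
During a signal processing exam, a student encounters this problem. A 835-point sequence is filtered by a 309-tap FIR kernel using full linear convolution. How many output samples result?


Linear convolution output length:
L = N + M - 1
  = 835 + 309 - 1
  = 1143 samples

1143


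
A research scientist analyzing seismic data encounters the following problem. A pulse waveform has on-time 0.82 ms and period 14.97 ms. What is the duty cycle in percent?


Duty cycle as a percentage:
DC = (t_on / T) * 100
   = (0.82 / 14.97) * 100
   = 0.054776 * 100
   = 5.48 %

5.48 %


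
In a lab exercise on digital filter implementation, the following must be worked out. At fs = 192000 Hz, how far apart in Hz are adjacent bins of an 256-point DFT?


DFT frequency resolution:
df = fs / N
   = 192000 / 256
   = 750.0 Hz

750.0 Hz


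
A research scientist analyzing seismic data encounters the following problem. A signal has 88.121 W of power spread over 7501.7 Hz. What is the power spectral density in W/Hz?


Power spectral density:
PSD = P / BW
    = 88.121 / 7501.7
    = 0.0117468 W/Hz

0.0117468 W/Hz


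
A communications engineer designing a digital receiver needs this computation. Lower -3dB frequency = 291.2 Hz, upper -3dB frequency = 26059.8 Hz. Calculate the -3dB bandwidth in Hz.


Bandwidth is the difference of -3dB frequencies:
BW = f_high - f_low
   = 26059.8 - 291.2
   = 25768.6 Hz

25768.6 Hz


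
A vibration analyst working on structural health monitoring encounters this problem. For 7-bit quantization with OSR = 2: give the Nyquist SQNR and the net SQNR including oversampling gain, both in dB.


Step 1 — baseline SQNR at Nyquist:
SQNR_base = 6.02*N + 1.76
          = 6.02*7 + 1.76
          = 43.9 dB

Step 2 — oversampling processing gain:
G = 10*log10(OSR) = 10*log10(2) = 3.01 dB

Step 3 — total:
SQNR_total = 43.9 + 3.01 = 46.91 dB

Base SQNR = 43.9 dB; oversampled SQNR = 46.91 dB


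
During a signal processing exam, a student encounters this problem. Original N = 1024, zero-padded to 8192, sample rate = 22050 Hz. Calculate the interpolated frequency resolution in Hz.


Frequency resolution after zero-padding:
N_padded = 1024 * 8 = 8192
df = fs / N_padded
   = 22050 / 8192
   = 2.6917 Hz

2.6917 Hz


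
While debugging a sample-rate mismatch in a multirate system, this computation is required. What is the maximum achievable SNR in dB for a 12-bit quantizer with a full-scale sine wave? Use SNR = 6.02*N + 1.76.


Theoretical SNR for a full-scale sinusoid:
SNR = 6.02 * N + 1.76
    = 6.02 * 12 + 1.76
    = 72.24 + 1.76
    = 74.0 dB

74.0 dB


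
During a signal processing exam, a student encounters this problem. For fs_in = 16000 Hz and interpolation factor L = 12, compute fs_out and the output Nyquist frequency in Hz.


Step 1 — output sample rate after interpolation by L:
fs_out = L * fs_in = 12 * 16000 = 192000 Hz

Step 2 — Nyquist frequency of the output stream:
f_Nyq = fs_out / 2 = 192000 / 2 = 96000.0 Hz

fs_out = 192000 Hz; f_Nyquist = 96000.0 Hz


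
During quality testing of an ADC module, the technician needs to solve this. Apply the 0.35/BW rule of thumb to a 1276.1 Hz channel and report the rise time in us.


Rise time from bandwidth relationship:
tr = 0.35 / BW
   = 0.35 / 1276.1
   = 0.0002742731761 s
   = 274.2732 us

274.2732 us


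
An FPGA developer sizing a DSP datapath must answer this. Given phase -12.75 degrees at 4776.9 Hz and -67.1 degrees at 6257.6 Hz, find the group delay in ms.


Group delay from phase difference:
tau = -d(phi)/d(omega)
d(phi) = -54.35 deg = -0.948586 rad
d(omega) = 2*pi*(6257.6 - 4776.9) = 9303.5125 rad/s
tau = -(-0.948586) / 9303.5125
    = 0.102 ms

0.102 ms


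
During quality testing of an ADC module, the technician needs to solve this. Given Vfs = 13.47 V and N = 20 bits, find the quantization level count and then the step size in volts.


Step 1 — number of quantization levels:
L = 2^N = 2^20 = 1048576

Step 2 — LSB step size:
delta = Vfs / L
      = 13.47 / 1048576
      = 1.285e-05 V

Levels = 1048576; step size = 1.285e-05 V


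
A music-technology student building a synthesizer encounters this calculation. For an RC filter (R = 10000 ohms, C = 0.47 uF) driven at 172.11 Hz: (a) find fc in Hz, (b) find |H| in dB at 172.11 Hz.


Step 1 — cutoff frequency:
fc = 1 / (2*pi*R*C)
C = 0.47 uF = 4.7e-07 F
fc = 1 / (2*pi*10000*4.7e-07)
   = 33.8628 Hz

Step 2 — magnitude at f = 172.11 Hz:
|H(f)| = 1 / sqrt(1 + (f/fc)^2)
f/fc = 172.11 / 33.8628 = 5.082568
|H| = 1 / sqrt(1 + 25.832497) = 0.1930498
|H|_dB = 20*log10(0.1930498) = -14.29 dB

fc = 33.8628 Hz; |H(172.11 Hz)| = -14.29 dB


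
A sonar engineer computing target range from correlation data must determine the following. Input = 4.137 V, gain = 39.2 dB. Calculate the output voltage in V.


Output voltage from dB gain:
V_out = V_in * 10^(gain_dB / 20)
      = 4.137 * 10^(39.2 / 20)
      = 4.137 * 91.201084
      = 377.2989 V

377.2989 V


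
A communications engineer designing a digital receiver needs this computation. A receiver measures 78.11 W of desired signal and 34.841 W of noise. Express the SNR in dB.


SNR in decibels:
SNR = 10 * log10(Ps / Pn)
    = 10 * log10(78.11 / 34.841)
    = 10 * log10(2.2419)
    = 10 * 0.3506
    = 3.51 dB

3.51 dB


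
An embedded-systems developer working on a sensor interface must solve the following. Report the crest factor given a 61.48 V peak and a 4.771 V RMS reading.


Crest factor is the ratio of peak to RMS:
CF = V_peak / V_rms
   = 61.48 / 4.771
   = 12.8862

12.8862


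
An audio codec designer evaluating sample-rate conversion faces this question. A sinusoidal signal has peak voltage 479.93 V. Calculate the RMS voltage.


RMS voltage for a sinusoidal waveform:
V_rms = V_peak / sqrt(2)
      = 479.93 / 1.414214
      = 339.362 V

339.362 V


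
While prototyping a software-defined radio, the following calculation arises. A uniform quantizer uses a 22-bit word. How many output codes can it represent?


Number of quantization levels = 2^N
= 2^22
= 4194304

4194304


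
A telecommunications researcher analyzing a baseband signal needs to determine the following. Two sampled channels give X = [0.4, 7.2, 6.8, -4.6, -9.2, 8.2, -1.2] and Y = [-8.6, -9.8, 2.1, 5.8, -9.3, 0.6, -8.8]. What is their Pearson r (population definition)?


Pearson correlation coefficient (population):
r = cov(X,Y) / (std(X) * std(Y))
Mean X = 1.0857, Mean Y = -4.0
Cov(X,Y) = 6.434286
Std(X) = 6.146643, Std(Y) = 6.098478
r = 0.1716

0.1716


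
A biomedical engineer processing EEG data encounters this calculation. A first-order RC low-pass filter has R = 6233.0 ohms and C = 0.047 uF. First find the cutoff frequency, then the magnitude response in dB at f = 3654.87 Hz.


Step 1 — cutoff frequency:
fc = 1 / (2*pi*R*C)
C = 0.047 uF = 4.7e-08 F
fc = 1 / (2*pi*6233.0*4.7e-08)
   = 543.282 Hz

Step 2 — magnitude at f = 3654.87 Hz:
|H(f)| = 1 / sqrt(1 + (f/fc)^2)
f/fc = 3654.87 / 543.282 = 6.72739
|H| = 1 / sqrt(1 + 45.257776) = 0.1470306
|H|_dB = 20*log10(0.1470306) = -16.65 dB

fc = 543.282 Hz; |H(3654.87 Hz)| = -16.65 dB


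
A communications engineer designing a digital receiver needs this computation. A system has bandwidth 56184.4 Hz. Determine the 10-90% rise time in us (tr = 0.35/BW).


Rise time from bandwidth relationship:
tr = 0.35 / BW
   = 0.35 / 56184.4
   = 6.229487189e-06 s
   = 6.2295 us

6.2295 us


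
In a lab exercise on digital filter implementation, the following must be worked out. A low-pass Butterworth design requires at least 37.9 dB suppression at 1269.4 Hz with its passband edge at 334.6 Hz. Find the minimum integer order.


Butterworth filter order formula:
n = log10(10^(A/10) - 1) / (2 * log10(f_stop/f_pass))
10^(37.9/10) - 1 = 6164.95
f_stop/f_pass = 1269.4 / 334.6 = 3.7938
n = 3.2724 -> ceil = 4

4


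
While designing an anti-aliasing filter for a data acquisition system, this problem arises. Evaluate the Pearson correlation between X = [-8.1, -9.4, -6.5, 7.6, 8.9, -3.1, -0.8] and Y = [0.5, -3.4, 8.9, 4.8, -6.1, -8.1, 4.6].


Pearson correlation coefficient (population):
r = cov(X,Y) / (std(X) * std(Y))
Mean X = -1.6286, Mean Y = 0.1714
Cov(X,Y) = -3.480816
Std(X) = 6.812533, Std(Y) = 5.828922
r = -0.0877

-0.0877


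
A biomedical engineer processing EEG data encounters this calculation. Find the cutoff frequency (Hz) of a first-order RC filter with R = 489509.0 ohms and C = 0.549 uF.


Cutoff frequency of a first-order RC filter:
fc = 1 / (2 * pi * R * C)
C = 0.549 uF = 5.49e-07 F
fc = 1 / (2 * pi * 489509.0 * 5.49e-07)
   = 1 / 1.6885459903362
   = 0.592226 Hz

0.592226 Hz


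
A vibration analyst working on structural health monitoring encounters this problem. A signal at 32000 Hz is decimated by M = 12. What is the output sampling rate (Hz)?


Decimation reduces the sample rate:
fs_out = fs_in / M
       = 32000 / 12
       = 2666.6667 Hz

2666.6667 Hz


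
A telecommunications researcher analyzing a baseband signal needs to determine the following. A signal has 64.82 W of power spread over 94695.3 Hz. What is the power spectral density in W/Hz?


Power spectral density:
PSD = P / BW
    = 64.82 / 94695.3
    = 0.00068451 W/Hz

0.00068451 W/Hz


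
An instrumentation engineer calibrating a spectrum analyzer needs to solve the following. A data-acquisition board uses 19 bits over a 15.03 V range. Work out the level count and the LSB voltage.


Step 1 — number of quantization levels:
L = 2^N = 2^19 = 524288

Step 2 — LSB step size:
delta = Vfs / L
      = 15.03 / 524288
      = 2.867e-05 V

Levels = 524288; step size = 2.867e-05 V


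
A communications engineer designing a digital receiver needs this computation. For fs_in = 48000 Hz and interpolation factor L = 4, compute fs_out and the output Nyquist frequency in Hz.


Step 1 — output sample rate after interpolation by L:
fs_out = L * fs_in = 4 * 48000 = 192000 Hz

Step 2 — Nyquist frequency of the output stream:
f_Nyq = fs_out / 2 = 192000 / 2 = 96000.0 Hz

fs_out = 192000 Hz; f_Nyquist = 96000.0 Hz


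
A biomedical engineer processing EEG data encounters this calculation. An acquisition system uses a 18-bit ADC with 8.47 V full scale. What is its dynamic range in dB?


Dynamic range from full-scale to LSB:
V_min = V_max / 2^bits = 8.47 / 2^18
DR = 20 * log10(V_max / V_min)
   = 20 * log10(2^18)
   = 20 * 18 * log10(2)
   = 108.37 dB

108.37 dB


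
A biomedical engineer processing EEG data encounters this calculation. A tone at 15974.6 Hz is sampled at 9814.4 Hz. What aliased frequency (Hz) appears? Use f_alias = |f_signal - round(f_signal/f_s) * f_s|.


Compute the nearest integer multiple of fs to the signal:
n = round(15974.6 / 9814.4) = 2
f_alias = |15974.6 - 2 * 9814.4|
        = |15974.6 - 19628.8|
        = 3654.2 Hz

3654.2


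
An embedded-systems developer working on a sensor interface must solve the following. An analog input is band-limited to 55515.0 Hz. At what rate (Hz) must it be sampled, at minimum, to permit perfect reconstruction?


The Nyquist rate is twice the maximum frequency component.
fs_min = 2 * fmax
      = 2 * 55515.0
      = 111030.0 Hz

111030.0


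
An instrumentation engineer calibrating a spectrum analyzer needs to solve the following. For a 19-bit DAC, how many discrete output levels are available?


Number of quantization levels = 2^N
= 2^19
= 524288

524288


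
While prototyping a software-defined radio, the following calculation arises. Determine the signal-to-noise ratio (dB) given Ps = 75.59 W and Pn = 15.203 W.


SNR in decibels:
SNR = 10 * log10(Ps / Pn)
    = 10 * log10(75.59 / 15.203)
    = 10 * log10(4.972)
    = 10 * 0.6965
    = 6.97 dB

6.97 dB


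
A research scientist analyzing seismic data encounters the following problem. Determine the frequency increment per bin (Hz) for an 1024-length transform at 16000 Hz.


DFT frequency resolution:
df = fs / N
   = 16000 / 1024
   = 15.625 Hz

15.625 Hz


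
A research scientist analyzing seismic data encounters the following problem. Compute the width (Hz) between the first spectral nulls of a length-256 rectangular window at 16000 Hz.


Main lobe width for a rectangular window:
Width = 2 * fs / N
      = 2 * 16000 / 256
      = 32000 / 256
      = 125.0 Hz

125.0 Hz


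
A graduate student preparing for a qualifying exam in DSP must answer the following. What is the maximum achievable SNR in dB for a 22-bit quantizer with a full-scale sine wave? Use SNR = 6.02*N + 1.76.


Theoretical SNR for a full-scale sinusoid:
SNR = 6.02 * N + 1.76
    = 6.02 * 22 + 1.76
    = 132.44 + 1.76
    = 134.2 dB

134.2 dB


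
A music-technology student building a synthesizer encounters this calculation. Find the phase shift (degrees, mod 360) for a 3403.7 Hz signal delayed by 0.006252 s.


Phase shift from frequency and time delay:
phi = 360 * f * t_delay
    = 360 * 3403.7 * 0.006252
    = 7660.78 degrees
    mod 360 = 100.78 degrees

100.78 degrees


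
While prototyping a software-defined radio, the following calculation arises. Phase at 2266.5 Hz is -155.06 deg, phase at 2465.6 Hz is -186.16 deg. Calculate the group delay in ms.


Group delay from phase difference:
tau = -d(phi)/d(omega)
d(phi) = -31.1 deg = -0.542797 rad
d(omega) = 2*pi*(2465.6 - 2266.5) = 1250.9822 rad/s
tau = -(-0.542797) / 1250.9822
    = 0.4339 ms

0.4339 ms


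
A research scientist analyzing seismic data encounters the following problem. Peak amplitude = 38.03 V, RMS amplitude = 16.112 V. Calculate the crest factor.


Crest factor is the ratio of peak to RMS:
CF = V_peak / V_rms
   = 38.03 / 16.112
   = 2.3604

2.3604


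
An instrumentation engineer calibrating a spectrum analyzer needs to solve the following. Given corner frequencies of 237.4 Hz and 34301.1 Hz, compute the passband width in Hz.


Bandwidth is the difference of -3dB frequencies:
BW = f_high - f_low
   = 34301.1 - 237.4
   = 34063.7 Hz

34063.7 Hz


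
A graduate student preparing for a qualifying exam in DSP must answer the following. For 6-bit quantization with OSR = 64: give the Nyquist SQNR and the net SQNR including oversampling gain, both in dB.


Step 1 — baseline SQNR at Nyquist:
SQNR_base = 6.02*N + 1.76
          = 6.02*6 + 1.76
          = 37.88 dB

Step 2 — oversampling processing gain:
G = 10*log10(OSR) = 10*log10(64) = 18.06 dB

Step 3 — total:
SQNR_total = 37.88 + 18.06 = 55.94 dB

Base SQNR = 37.88 dB; oversampled SQNR = 55.94 dB


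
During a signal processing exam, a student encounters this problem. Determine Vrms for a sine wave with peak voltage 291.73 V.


RMS voltage for a sinusoidal waveform:
V_rms = V_peak / sqrt(2)
      = 291.73 / 1.414214
      = 206.284 V

206.284 V


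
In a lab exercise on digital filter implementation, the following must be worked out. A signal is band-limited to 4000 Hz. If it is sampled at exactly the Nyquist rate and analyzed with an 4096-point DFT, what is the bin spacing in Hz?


Step 1 — Nyquist sampling rate:
fs = 2 * fmax = 2 * 4000 = 8000 Hz

Step 2 — DFT bin spacing:
df = fs / N = 8000 / 4096 = 1.9531 Hz

1.9531 Hz


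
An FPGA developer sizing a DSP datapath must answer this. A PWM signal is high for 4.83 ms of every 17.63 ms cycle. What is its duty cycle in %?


Duty cycle as a percentage:
DC = (t_on / T) * 100
   = (4.83 / 17.63) * 100
   = 0.273965 * 100
   = 27.4 %

27.4 %


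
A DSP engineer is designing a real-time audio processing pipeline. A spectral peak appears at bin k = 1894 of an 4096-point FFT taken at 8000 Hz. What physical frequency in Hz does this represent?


Frequency of DFT bin k:
f_k = k * fs / N
    = 1894 * 8000 / 4096
    = 15152000 / 4096
    = 3699.219 Hz

3699.219 Hz


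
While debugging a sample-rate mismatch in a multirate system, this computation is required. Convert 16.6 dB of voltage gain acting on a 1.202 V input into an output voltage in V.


Output voltage from dB gain:
V_out = V_in * 10^(gain_dB / 20)
      = 1.202 * 10^(16.6 / 20)
      = 1.202 * 6.76083
      = 8.1265 V

8.1265 V


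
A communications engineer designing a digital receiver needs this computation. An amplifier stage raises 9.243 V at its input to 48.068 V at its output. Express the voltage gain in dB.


Voltage gain in dB:
G = 20 * log10(Vout / Vin)
  = 20 * log10(48.068 / 9.243)
  = 20 * log10(5.200476)
  = 20 * 0.716043
  = 14.32 dB

14.32 dB


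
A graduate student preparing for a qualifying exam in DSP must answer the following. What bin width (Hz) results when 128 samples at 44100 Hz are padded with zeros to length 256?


Frequency resolution after zero-padding:
N_padded = 128 * 2 = 256
df = fs / N_padded
   = 44100 / 256
   = 172.2656 Hz

172.2656 Hz


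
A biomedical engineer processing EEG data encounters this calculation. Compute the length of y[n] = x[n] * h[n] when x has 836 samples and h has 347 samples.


Linear convolution output length:
L = N + M - 1
  = 836 + 347 - 1
  = 1182 samples

1182


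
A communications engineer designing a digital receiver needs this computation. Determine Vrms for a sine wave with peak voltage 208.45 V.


RMS voltage for a sinusoidal waveform:
V_rms = V_peak / sqrt(2)
      = 208.45 / 1.414214
      = 147.396 V

147.396 V


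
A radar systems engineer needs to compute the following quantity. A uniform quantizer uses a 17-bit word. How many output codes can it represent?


Number of quantization levels = 2^N
= 2^17
= 131072

131072


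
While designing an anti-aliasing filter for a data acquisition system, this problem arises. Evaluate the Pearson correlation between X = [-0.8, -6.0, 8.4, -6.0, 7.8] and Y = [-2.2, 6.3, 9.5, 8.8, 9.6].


Pearson correlation coefficient (population):
r = cov(X,Y) / (std(X) * std(Y))
Mean X = 0.68, Mean Y = 6.4
Cov(X,Y) = 8.816
Std(X) = 6.351819, Std(Y) = 4.462735
r = 0.311

0.311


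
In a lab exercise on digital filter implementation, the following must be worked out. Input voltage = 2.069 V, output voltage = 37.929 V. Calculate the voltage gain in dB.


Voltage gain in dB:
G = 20 * log10(Vout / Vin)
  = 20 * log10(37.929 / 2.069)
  = 20 * log10(18.332044)
  = 20 * 1.263211
  = 25.26 dB

25.26 dB


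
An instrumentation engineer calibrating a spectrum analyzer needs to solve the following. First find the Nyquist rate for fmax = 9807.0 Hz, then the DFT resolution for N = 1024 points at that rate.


Step 1 — Nyquist sampling rate:
fs = 2 * fmax = 2 * 9807.0 = 19614.0 Hz

Step 2 — DFT bin spacing:
df = fs / N = 19614.0 / 1024 = 19.1543 Hz

19.1543 Hz


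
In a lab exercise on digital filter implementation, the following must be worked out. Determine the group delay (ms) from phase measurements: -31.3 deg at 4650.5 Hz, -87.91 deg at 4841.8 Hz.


Group delay from phase difference:
tau = -d(phi)/d(omega)
d(phi) = -56.61 deg = -0.988031 rad
d(omega) = 2*pi*(4841.8 - 4650.5) = 1201.9733 rad/s
tau = -(-0.988031) / 1201.9733
    = 0.822 ms

0.822 ms


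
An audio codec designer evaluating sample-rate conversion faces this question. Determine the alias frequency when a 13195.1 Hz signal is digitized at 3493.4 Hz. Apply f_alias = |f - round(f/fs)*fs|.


Compute the nearest integer multiple of fs to the signal:
n = round(13195.1 / 3493.4) = 4
f_alias = |13195.1 - 4 * 3493.4|
        = |13195.1 - 13973.6|
        = 778.5 Hz

778.5


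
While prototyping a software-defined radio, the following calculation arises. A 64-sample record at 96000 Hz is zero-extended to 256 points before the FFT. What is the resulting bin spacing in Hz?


Frequency resolution after zero-padding:
N_padded = 64 * 4 = 256
df = fs / N_padded
   = 96000 / 256
   = 375.0 Hz

375.0 Hz


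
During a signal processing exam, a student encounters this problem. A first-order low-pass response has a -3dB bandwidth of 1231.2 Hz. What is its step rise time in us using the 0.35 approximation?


Rise time from bandwidth relationship:
tr = 0.35 / BW
   = 0.35 / 1231.2
   = 0.0002842755036 s
   = 284.2755 us

284.2755 us


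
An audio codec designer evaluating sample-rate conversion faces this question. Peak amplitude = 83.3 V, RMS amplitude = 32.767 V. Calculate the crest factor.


Crest factor is the ratio of peak to RMS:
CF = V_peak / V_rms
   = 83.3 / 32.767
   = 2.5422

2.5422


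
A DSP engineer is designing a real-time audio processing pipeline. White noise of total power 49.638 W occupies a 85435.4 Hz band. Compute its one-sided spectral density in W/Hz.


Power spectral density:
PSD = P / BW
    = 49.638 / 85435.4
    = 0.000581 W/Hz

0.000581 W/Hz


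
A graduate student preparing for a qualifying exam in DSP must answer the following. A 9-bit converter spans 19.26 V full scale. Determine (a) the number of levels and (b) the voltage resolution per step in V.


Step 1 — number of quantization levels:
L = 2^N = 2^9 = 512

Step 2 — LSB step size:
delta = Vfs / L
      = 19.26 / 512
      = 0.03761719 V

Levels = 512; step size = 0.03761719 V


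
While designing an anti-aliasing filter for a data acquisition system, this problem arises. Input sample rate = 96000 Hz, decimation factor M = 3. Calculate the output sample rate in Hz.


Decimation reduces the sample rate:
fs_out = fs_in / M
       = 96000 / 3
       = 32000.0 Hz

32000.0 Hz


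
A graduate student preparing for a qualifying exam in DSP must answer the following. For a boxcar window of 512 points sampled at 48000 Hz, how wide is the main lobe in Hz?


Main lobe width for a rectangular window:
Width = 2 * fs / N
      = 2 * 48000 / 512
      = 96000 / 512
      = 187.5 Hz

187.5 Hz


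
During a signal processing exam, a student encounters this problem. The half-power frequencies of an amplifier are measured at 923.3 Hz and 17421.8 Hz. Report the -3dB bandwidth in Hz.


Bandwidth is the difference of -3dB frequencies:
BW = f_high - f_low
   = 17421.8 - 923.3
   = 16498.5 Hz

16498.5 Hz


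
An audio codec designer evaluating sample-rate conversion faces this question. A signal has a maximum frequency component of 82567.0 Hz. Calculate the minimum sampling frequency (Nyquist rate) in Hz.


The Nyquist rate is twice the maximum frequency component.
fs_min = 2 * fmax
      = 2 * 82567.0
      = 165134.0 Hz

165134.0


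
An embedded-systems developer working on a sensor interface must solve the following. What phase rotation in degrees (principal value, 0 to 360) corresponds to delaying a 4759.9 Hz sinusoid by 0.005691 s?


Phase shift from frequency and time delay:
phi = 360 * f * t_delay
    = 360 * 4759.9 * 0.005691
    = 9751.89 degrees
    mod 360 = 31.89 degrees

31.89 degrees


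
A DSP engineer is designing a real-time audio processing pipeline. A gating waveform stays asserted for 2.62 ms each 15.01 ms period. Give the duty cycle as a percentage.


Duty cycle as a percentage:
DC = (t_on / T) * 100
   = (2.62 / 15.01) * 100
   = 0.17455 * 100
   = 17.46 %

17.46 %


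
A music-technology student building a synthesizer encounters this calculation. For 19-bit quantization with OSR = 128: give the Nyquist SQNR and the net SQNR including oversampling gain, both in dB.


Step 1 — baseline SQNR at Nyquist:
SQNR_base = 6.02*N + 1.76
          = 6.02*19 + 1.76
          = 116.14 dB

Step 2 — oversampling processing gain:
G = 10*log10(OSR) = 10*log10(128) = 21.07 dB

Step 3 — total:
SQNR_total = 116.14 + 21.07 = 137.21 dB

Base SQNR = 116.14 dB; oversampled SQNR = 137.21 dB


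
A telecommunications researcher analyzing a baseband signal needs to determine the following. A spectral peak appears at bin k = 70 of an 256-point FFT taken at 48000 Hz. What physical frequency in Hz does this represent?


Frequency of DFT bin k:
f_k = k * fs / N
    = 70 * 48000 / 256
    = 3360000 / 256
    = 13125.0 Hz

13125.0 Hz


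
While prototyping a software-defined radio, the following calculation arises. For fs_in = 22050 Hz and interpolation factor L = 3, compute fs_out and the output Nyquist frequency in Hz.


Step 1 — output sample rate after interpolation by L:
fs_out = L * fs_in = 3 * 22050 = 66150 Hz

Step 2 — Nyquist frequency of the output stream:
f_Nyq = fs_out / 2 = 66150 / 2 = 33075.0 Hz

fs_out = 66150 Hz; f_Nyquist = 33075.0 Hz


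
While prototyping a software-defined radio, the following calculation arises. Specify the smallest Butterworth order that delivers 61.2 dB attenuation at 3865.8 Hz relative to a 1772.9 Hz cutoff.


Butterworth filter order formula:
n = log10(10^(A/10) - 1) / (2 * log10(f_stop/f_pass))
10^(61.2/10) - 1 = 1318255.7386
f_stop/f_pass = 3865.8 / 1772.9 = 2.1805
n = 9.0384 -> ceil = 10

10


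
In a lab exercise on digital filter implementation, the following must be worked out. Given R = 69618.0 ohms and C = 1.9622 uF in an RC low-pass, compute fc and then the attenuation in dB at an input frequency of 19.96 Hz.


Step 1 — cutoff frequency:
fc = 1 / (2*pi*R*C)
C = 1.9622 uF = 1.9622e-06 F
fc = 1 / (2*pi*69618.0*1.9622e-06)
   = 1.16508 Hz

Step 2 — magnitude at f = 19.96 Hz:
|H(f)| = 1 / sqrt(1 + (f/fc)^2)
f/fc = 19.96 / 1.16508 = 17.131871
|H| = 1 / sqrt(1 + 293.501004) = 0.0582716
|H|_dB = 20*log10(0.0582716) = -24.69 dB

fc = 1.16508 Hz; |H(19.96 Hz)| = -24.69 dB


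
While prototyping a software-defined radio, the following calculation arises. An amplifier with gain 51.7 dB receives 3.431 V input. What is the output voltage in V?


Output voltage from dB gain:
V_out = V_in * 10^(gain_dB / 20)
      = 3.431 * 10^(51.7 / 20)
      = 3.431 * 384.591782
      = 1319.5344 V

1319.5344 V


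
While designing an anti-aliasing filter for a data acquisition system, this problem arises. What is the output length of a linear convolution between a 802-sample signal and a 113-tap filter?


Linear convolution output length:
L = N + M - 1
  = 802 + 113 - 1
  = 914 samples

914


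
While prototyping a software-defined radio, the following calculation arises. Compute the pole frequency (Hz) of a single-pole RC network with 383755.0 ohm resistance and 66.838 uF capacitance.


Cutoff frequency of a first-order RC filter:
fc = 1 / (2 * pi * R * C)
C = 66.838 uF = 6.6838e-05 F
fc = 1 / (2 * pi * 383755.0 * 6.6838e-05)
   = 1 / 161.16003808433
   = 0.006205 Hz

0.006205 Hz


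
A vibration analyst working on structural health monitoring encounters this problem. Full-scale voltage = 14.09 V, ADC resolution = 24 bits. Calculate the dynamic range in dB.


Dynamic range from full-scale to LSB:
V_min = V_max / 2^bits = 14.09 / 2^24
DR = 20 * log10(V_max / V_min)
   = 20 * log10(2^24)
   = 20 * 24 * log10(2)
   = 144.49 dB

144.49 dB


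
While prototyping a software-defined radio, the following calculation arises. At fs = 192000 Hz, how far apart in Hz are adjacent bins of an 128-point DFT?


DFT frequency resolution:
df = fs / N
   = 192000 / 128
   = 1500.0 Hz

1500.0 Hz


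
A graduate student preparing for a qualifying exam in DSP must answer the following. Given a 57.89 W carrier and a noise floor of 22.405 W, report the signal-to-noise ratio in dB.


SNR in decibels:
SNR = 10 * log10(Ps / Pn)
    = 10 * log10(57.89 / 22.405)
    = 10 * log10(2.5838)
    = 10 * 0.4123
    = 4.12 dB

4.12 dB


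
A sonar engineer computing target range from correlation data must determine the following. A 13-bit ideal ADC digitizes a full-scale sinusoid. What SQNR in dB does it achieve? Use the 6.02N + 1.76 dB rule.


Theoretical SNR for a full-scale sinusoid:
SNR = 6.02 * N + 1.76
    = 6.02 * 13 + 1.76
    = 78.26 + 1.76
    = 80.02 dB

80.02 dB


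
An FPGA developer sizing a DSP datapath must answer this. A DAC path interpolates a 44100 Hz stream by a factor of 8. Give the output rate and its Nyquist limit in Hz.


Step 1 — output sample rate after interpolation by L:
fs_out = L * fs_in = 8 * 44100 = 352800 Hz

Step 2 — Nyquist frequency of the output stream:
f_Nyq = fs_out / 2 = 352800 / 2 = 176400.0 Hz

fs_out = 352800 Hz; f_Nyquist = 176400.0 Hz


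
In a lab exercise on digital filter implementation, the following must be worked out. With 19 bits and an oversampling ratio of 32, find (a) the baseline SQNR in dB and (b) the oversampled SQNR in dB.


Step 1 — baseline SQNR at Nyquist:
SQNR_base = 6.02*N + 1.76
          = 6.02*19 + 1.76
          = 116.14 dB

Step 2 — oversampling processing gain:
G = 10*log10(OSR) = 10*log10(32) = 15.05 dB

Step 3 — total:
SQNR_total = 116.14 + 15.05 = 131.19 dB

Base SQNR = 116.14 dB; oversampled SQNR = 131.19 dB


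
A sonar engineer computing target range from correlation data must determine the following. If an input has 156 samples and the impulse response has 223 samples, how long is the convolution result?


Linear convolution output length:
L = N + M - 1
  = 156 + 223 - 1
  = 378 samples

378


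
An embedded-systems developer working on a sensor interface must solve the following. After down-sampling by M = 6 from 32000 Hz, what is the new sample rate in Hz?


Decimation reduces the sample rate:
fs_out = fs_in / M
       = 32000 / 6
       = 5333.3333 Hz

5333.3333 Hz


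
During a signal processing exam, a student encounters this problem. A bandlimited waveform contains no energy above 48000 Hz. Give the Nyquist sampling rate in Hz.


The Nyquist rate is twice the maximum frequency component.
fs_min = 2 * fmax
      = 2 * 48000
      = 96000 Hz

96000


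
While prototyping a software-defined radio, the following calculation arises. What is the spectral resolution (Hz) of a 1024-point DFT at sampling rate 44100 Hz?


DFT frequency resolution:
df = fs / N
   = 44100 / 1024
   = 43.0664 Hz

43.0664 Hz


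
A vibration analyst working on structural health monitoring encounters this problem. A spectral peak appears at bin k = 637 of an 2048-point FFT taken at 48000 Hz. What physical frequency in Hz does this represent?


Frequency of DFT bin k:
f_k = k * fs / N
    = 637 * 48000 / 2048
    = 30576000 / 2048
    = 14929.688 Hz

14929.688 Hz


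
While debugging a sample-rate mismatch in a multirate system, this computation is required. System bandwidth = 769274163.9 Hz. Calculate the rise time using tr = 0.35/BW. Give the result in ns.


Rise time from bandwidth relationship:
tr = 0.35 / BW
   = 0.35 / 769274163.9
   = 4.549743335e-10 s
   = 0.455 ns

0.455 ns


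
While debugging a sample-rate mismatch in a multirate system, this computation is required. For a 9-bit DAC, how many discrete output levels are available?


Number of quantization levels = 2^N
= 2^9
= 512

512


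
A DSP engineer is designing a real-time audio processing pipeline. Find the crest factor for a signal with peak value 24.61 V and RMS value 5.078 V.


Crest factor is the ratio of peak to RMS:
CF = V_peak / V_rms
   = 24.61 / 5.078
   = 4.8464

4.8464


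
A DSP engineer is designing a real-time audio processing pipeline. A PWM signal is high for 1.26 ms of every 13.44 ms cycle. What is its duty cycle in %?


Duty cycle as a percentage:
DC = (t_on / T) * 100
   = (1.26 / 13.44) * 100
   = 0.09375 * 100
   = 9.38 %

9.38 %


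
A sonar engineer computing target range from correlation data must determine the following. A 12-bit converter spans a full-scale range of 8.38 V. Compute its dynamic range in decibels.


Dynamic range from full-scale to LSB:
V_min = V_max / 2^bits = 8.38 / 2^12
DR = 20 * log10(V_max / V_min)
   = 20 * log10(2^12)
   = 20 * 12 * log10(2)
   = 72.25 dB

72.25 dB


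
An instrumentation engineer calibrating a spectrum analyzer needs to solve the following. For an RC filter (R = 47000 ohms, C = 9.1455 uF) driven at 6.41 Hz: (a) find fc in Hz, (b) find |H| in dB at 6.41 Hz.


Step 1 — cutoff frequency:
fc = 1 / (2*pi*R*C)
C = 9.1455 uF = 9.1455e-06 F
fc = 1 / (2*pi*47000*9.1455e-06)
   = 0.370267 Hz

Step 2 — magnitude at f = 6.41 Hz:
|H(f)| = 1 / sqrt(1 + (f/fc)^2)
f/fc = 6.41 / 0.370267 = 17.311832
|H| = 1 / sqrt(1 + 299.699527) = 0.0576678
|H|_dB = 20*log10(0.0576678) = -24.78 dB

fc = 0.370267 Hz; |H(6.41 Hz)| = -24.78 dB


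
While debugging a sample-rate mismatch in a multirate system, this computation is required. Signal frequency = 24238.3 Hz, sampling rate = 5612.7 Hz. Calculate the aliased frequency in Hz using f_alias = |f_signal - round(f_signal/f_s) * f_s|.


Compute the nearest integer multiple of fs to the signal:
n = round(24238.3 / 5612.7) = 4
f_alias = |24238.3 - 4 * 5612.7|
        = |24238.3 - 22450.8|
        = 1787.5 Hz

1787.5


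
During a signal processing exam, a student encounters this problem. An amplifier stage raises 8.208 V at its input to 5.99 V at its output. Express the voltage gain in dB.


Voltage gain in dB:
G = 20 * log10(Vout / Vin)
  = 20 * log10(5.99 / 8.208)
  = 20 * log10(0.729776)
  = 20 * -0.136811
  = -2.74 dB

-2.74 dB


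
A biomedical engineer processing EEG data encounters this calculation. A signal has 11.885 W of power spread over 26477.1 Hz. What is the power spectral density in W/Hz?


Power spectral density:
PSD = P / BW
    = 11.885 / 26477.1
    = 0.00044888 W/Hz

0.00044888 W/Hz


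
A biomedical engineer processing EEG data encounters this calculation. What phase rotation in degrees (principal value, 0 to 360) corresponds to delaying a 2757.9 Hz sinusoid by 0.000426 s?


Phase shift from frequency and time delay:
phi = 360 * f * t_delay
    = 360 * 2757.9 * 0.000426
    = 422.95 degrees
    mod 360 = 62.95 degrees

62.95 degrees
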